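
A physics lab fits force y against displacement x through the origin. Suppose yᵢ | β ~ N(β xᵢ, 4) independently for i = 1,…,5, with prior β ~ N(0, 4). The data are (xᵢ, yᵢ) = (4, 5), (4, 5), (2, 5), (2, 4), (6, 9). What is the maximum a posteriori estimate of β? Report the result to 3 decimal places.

log p(β | y) = −Σ(yᵢ − βxᵢ)²/(2·4) − β²/(2·4) + const.
Setting the derivative to zero: Σxᵢ(yᵢ − βxᵢ)/4 − β/4 = 0, so β = Σxᵢyᵢ / (Σxᵢ² + σ²/τ²).
Σxᵢyᵢ = 4·5 + 4·5 + 2·5 + 2·4 + 6·9 = 112; Σxᵢ² = 76; σ²/τ² = 1.
β̂_MAP = 112 / (76 + 1) = 112/77 ≈ 1.455.

β̂_MAP = 1.455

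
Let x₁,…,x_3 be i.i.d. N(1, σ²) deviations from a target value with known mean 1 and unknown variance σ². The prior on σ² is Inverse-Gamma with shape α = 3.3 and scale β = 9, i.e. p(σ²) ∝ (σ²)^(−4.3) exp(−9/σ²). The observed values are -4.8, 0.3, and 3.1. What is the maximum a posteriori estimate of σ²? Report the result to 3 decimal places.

σ̂²_MAP = 4.874

Sum of squared deviations about the known mean: SS = (-4.8−1)² + (0.3−1)² + (3.1−1)² = 38.54.
The Normal likelihood contributes (σ²)^(−n/2) exp(−SS/(2σ²)), so the posterior is Inverse-Gamma(α + n/2, β + SS/2) = Inverse-Gamma(4.8, 28.27).
The mode of Inverse-Gamma(a, b) is b/(a+1) = 28.27/5.8 ≈ 4.874.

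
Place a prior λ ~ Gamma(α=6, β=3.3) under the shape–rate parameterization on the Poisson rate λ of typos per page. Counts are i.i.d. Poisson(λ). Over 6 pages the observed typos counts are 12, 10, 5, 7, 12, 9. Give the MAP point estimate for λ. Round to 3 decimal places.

Σxᵢ = 12+10+5+7+12+9 = 55, with n = 6.
Posterior ∝ λ^5e^(−3.3λ) · λ^55e^(−6λ) = λ^60e^(−9.3λ), i.e. Gamma(shape=61, rate=9.3).
The mode of a Gamma(a, b) with a ≥ 1 (shape–rate) is (a−1)/b = 60/9.3 ≈ 6.452.

λ̂_MAP = 6.452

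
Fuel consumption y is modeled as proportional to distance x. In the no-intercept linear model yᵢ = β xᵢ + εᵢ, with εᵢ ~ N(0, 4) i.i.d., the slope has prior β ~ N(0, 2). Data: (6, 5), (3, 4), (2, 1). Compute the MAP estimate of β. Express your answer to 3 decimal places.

log p(β | y) = −Σ(yᵢ − βxᵢ)²/(2·4) − β²/(2·2) + const.
Setting the derivative to zero: Σxᵢ(yᵢ − βxᵢ)/4 − β/2 = 0, so β = Σxᵢyᵢ / (Σxᵢ² + σ²/τ²).
Σxᵢyᵢ = 6·5 + 3·4 + 2·1 = 44; Σxᵢ² = 49; σ²/τ² = 2.
β̂_MAP = 44 / (49 + 2) = 44/51 ≈ 0.863.

β̂_MAP = 0.863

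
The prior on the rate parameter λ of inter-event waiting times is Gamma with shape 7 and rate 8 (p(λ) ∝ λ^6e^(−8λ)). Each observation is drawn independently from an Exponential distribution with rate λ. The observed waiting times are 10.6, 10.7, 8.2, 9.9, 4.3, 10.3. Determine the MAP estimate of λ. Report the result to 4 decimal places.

The Exponential(rate=λ) likelihood is ∝ λ^n e^(−λΣtᵢ). Here n = 6 and Σtᵢ = 10.6 + 10.7 + 8.2 + 9.9 + 4.3 + 10.3 = 54.
Posterior ∝ λ^6e^(−8λ) · λ^6e^(−54λ) = λ^12e^(−62λ), i.e. Gamma(13, 62).
Mode = (a−1)/b = 12/62 ≈ 0.1935.

λ̂_MAP = 0.1935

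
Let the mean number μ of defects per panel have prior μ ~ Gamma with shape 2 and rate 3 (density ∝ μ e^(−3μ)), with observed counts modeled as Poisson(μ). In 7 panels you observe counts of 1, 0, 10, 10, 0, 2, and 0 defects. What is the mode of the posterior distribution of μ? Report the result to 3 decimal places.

μ̂_MAP = 2.400

Σxᵢ = 1+0+10+10+0+2+0 = 23, with n = 7.
Posterior ∝ μe^(−3μ) · μ^23e^(−7μ) = μ^24e^(−10μ), i.e. Gamma(shape=25, rate=10).
The mode of a Gamma(a, b) with a ≥ 1 (shape–rate) is (a−1)/b = 24/10 ≈ 2.400.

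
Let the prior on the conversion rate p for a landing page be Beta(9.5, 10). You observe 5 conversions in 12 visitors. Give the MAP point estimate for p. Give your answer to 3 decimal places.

Prior: Beta(9.5, 10).
Data: 5 successes in 12 trials. The binomial likelihood contributes p^5(1−p)^7, so the posterior is Beta(9.5+5, 10+7) = Beta(14.5, 17).
For Beta(a, b) with a, b > 1 the mode is (a−1)/(a+b−2) = 13.5/29.5 ≈ 0.458.

p̂_MAP = 0.458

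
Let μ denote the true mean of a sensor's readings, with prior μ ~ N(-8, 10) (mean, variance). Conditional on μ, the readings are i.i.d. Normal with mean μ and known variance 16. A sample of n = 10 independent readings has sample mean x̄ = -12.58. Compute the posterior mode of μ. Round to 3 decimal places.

n = 10, x̄ = -12.58.
For a Normal prior and Normal likelihood with known variance, the posterior is Normal; its mode equals its mean, the precision-weighted average.
Prior precision 1/σ₀² = 1/10 = 0.1; data precision n/σ² = 10/16 = 0.625.
μ̂ = (0.1·(-8) + 0.625·(-12.58)) / (0.1 + 0.625) = (-8.6625)/0.725 = -693/58 ≈ -11.948.

μ̂_MAP = -11.948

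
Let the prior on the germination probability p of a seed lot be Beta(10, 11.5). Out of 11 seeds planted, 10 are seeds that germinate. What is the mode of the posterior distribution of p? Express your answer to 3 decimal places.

Prior: Beta(10, 11.5).
Data: 10 successes in 11 trials. The binomial likelihood contributes p^10(1−p)^1, so the posterior is Beta(10+10, 11.5+1) = Beta(20, 12.5).
For Beta(a, b) with a, b > 1 the mode is (a−1)/(a+b−2) = 19/30.5 ≈ 0.623.

p̂_MAP = 0.623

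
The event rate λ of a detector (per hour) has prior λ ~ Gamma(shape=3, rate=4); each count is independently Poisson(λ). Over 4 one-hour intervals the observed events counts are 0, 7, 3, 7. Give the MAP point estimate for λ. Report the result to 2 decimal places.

λ̂_MAP = 2.38

Σxᵢ = 0+7+3+7 = 17, with n = 4.
Posterior ∝ λ^2e^(−4λ) · λ^17e^(−4λ) = λ^19e^(−8λ), i.e. Gamma(shape=20, rate=8).
The mode of a Gamma(a, b) with a ≥ 1 (shape–rate) is (a−1)/b = 19/8 ≈ 2.38.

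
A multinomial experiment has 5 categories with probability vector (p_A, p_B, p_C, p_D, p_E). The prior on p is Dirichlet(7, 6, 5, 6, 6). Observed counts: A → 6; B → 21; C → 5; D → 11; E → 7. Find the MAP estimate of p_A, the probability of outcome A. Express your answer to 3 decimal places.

The posterior is Dirichlet(αᵢ + nᵢ) = Dirichlet(13, 27, 10, 17, 13).
For a Dirichlet(a₁,…,a_K) with all aᵢ > 1, the mode has j-th component (aⱼ − 1)/(Σaᵢ − K).
Here Σaᵢ = 80 and K = 5, so p_A = (13 − 1)/(80 − 5) = 12/75 ≈ 0.160.

MAP estimate of p_A = 0.160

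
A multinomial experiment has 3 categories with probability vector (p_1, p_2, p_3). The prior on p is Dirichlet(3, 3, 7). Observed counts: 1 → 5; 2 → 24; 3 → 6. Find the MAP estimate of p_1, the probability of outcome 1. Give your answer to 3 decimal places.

The posterior is Dirichlet(αᵢ + nᵢ) = Dirichlet(8, 27, 13).
For a Dirichlet(a₁,…,a_K) with all aᵢ > 1, the mode has j-th component (aⱼ − 1)/(Σaᵢ − K).
Here Σaᵢ = 48 and K = 3, so p_1 = (8 − 1)/(48 − 3) = 7/45 ≈ 0.156.

MAP estimate: 0.156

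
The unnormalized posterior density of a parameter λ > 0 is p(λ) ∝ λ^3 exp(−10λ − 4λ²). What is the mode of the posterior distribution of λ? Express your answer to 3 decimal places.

λ̂_MAP = 0.250

ℓ'(λ) = 3/λ − 10 − 8λ. Setting this to zero and multiplying by λ: 8λ² + 10λ − 3 = 0.
λ = (−10 + √(10² + 4·8·3)) / (2·8) = (−10 + √196) / 16 = (−10 + 14)/16 = 1/4.
ℓ''(λ) = −3/λ² − 8 < 0, confirming a maximum.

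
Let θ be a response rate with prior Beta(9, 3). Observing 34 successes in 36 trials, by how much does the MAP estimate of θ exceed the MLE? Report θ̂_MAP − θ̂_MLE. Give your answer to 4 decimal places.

Posterior is Beta(43, 5); MAP = (43−1)/(48−2) = 42/46 ≈ 0.91304.
MLE ignores the prior: θ̂_MLE = k/n = 34/36 ≈ 0.94444.
Difference = 42/46 − 34/36 = -13/414 ≈ -0.0314.

MAP − MLE = -0.0314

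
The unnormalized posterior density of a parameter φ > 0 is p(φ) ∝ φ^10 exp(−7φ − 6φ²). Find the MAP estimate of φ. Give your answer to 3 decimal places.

φ̂_MAP = 0.667

ℓ'(φ) = 10/φ − 7 − 12φ. Setting this to zero and multiplying by φ: 12φ² + 7φ − 10 = 0.
φ = (−7 + √(7² + 4·12·10)) / (2·12) = (−7 + √529) / 24 = (−7 + 23)/24 = 2/3.
ℓ''(φ) = −10/φ² − 12 < 0, confirming a maximum.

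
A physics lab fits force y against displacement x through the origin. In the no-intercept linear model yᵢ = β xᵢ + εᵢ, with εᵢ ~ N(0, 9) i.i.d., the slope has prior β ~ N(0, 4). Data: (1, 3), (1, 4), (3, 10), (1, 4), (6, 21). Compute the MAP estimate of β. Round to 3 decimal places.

β̂_MAP = 3.323

log p(β | y) = −Σ(yᵢ − βxᵢ)²/(2·9) − β²/(2·4) + const.
Setting the derivative to zero: Σxᵢ(yᵢ − βxᵢ)/9 − β/4 = 0, so β = Σxᵢyᵢ / (Σxᵢ² + σ²/τ²).
Σxᵢyᵢ = 1·3 + 1·4 + 3·10 + 1·4 + 6·21 = 167; Σxᵢ² = 48; σ²/τ² = 2.25.
β̂_MAP = 167 / (48 + 2.25) = 167/50.25 ≈ 3.323.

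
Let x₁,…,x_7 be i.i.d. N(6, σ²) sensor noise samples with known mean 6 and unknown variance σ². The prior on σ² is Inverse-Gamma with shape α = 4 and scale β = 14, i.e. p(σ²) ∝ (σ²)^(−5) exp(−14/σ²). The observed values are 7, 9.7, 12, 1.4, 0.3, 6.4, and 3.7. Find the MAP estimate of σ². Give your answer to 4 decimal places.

σ̂²_MAP = 8.1053

Sum of squared deviations about the known mean: SS = (7−6)² + (9.7−6)² + (12−6)² + (1.4−6)² + (0.3−6)² + (6.4−6)² + (3.7−6)² = 109.79.
The Normal likelihood contributes (σ²)^(−n/2) exp(−SS/(2σ²)), so the posterior is Inverse-Gamma(α + n/2, β + SS/2) = Inverse-Gamma(7.5, 68.895).
The mode of Inverse-Gamma(a, b) is b/(a+1) = 68.895/8.5 ≈ 8.1053.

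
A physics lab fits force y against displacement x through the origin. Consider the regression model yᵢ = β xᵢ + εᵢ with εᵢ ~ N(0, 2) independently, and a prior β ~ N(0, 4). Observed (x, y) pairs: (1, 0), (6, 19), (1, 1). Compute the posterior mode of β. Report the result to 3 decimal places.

log p(β | y) = −Σ(yᵢ − βxᵢ)²/(2·2) − β²/(2·4) + const.
Setting the derivative to zero: Σxᵢ(yᵢ − βxᵢ)/2 − β/4 = 0, so β = Σxᵢyᵢ / (Σxᵢ² + σ²/τ²).
Σxᵢyᵢ = 1·0 + 6·19 + 1·1 = 115; Σxᵢ² = 38; σ²/τ² = 0.5.
β̂_MAP = 115 / (38 + 0.5) = 115/38.5 ≈ 2.987.

β̂_MAP = 2.987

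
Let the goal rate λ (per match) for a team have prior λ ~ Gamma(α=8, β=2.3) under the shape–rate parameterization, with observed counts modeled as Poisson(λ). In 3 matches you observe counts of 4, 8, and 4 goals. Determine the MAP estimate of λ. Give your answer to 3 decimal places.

Σxᵢ = 4+8+4 = 16, with n = 3.
Posterior ∝ λ^7e^(−2.3λ) · λ^16e^(−3λ) = λ^23e^(−5.3λ), i.e. Gamma(shape=24, rate=5.3).
The mode of a Gamma(a, b) with a ≥ 1 (shape–rate) is (a−1)/b = 23/5.3 ≈ 4.340.

λ̂_MAP = 4.340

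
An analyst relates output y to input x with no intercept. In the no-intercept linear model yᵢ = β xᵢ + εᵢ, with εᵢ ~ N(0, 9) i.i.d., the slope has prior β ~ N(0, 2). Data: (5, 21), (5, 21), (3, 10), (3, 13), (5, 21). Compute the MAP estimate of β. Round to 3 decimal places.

β̂_MAP = 3.938

log p(β | y) = −Σ(yᵢ − βxᵢ)²/(2·9) − β²/(2·2) + const.
Setting the derivative to zero: Σxᵢ(yᵢ − βxᵢ)/9 − β/2 = 0, so β = Σxᵢyᵢ / (Σxᵢ² + σ²/τ²).
Σxᵢyᵢ = 5·21 + 5·21 + 3·10 + 3·13 + 5·21 = 384; Σxᵢ² = 93; σ²/τ² = 4.5.
β̂_MAP = 384 / (93 + 4.5) = 384/97.5 ≈ 3.938.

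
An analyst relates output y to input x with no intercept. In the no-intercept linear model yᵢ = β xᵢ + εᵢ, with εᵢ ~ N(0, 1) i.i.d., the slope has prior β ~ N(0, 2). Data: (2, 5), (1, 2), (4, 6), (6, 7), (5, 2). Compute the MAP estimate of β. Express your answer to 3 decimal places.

β̂_MAP = 1.067

log p(β | y) = −Σ(yᵢ − βxᵢ)²/(2·1) − β²/(2·2) + const.
Setting the derivative to zero: Σxᵢ(yᵢ − βxᵢ)/1 − β/2 = 0, so β = Σxᵢyᵢ / (Σxᵢ² + σ²/τ²).
Σxᵢyᵢ = 2·5 + 1·2 + 4·6 + 6·7 + 5·2 = 88; Σxᵢ² = 82; σ²/τ² = 0.5.
β̂_MAP = 88 / (82 + 0.5) = 88/82.5 ≈ 1.067.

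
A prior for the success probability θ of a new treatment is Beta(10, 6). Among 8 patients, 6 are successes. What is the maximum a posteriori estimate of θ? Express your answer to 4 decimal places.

Prior: Beta(10, 6).
Data: 6 successes in 8 trials. The binomial likelihood contributes θ^6(1−θ)^2, so the posterior is Beta(10+6, 6+2) = Beta(16, 8).
For Beta(a, b) with a, b > 1 the mode is (a−1)/(a+b−2) = 15/22 ≈ 0.6818.

θ̂_MAP = 0.6818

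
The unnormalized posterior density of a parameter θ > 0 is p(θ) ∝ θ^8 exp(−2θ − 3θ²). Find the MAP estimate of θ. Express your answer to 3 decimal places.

θ̂_MAP = 1.000

ℓ'(θ) = 8/θ − 2 − 6θ. Setting this to zero and multiplying by θ: 6θ² + 2θ − 8 = 0.
θ = (−2 + √(2² + 4·6·8)) / (2·6) = (−2 + √196) / 12 = (−2 + 14)/12 = 1.
ℓ''(θ) = −8/θ² − 6 < 0, confirming a maximum.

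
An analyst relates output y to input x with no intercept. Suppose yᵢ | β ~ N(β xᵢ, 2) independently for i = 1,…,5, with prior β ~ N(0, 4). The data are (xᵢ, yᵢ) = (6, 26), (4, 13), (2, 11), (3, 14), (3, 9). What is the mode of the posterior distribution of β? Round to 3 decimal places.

log p(β | y) = −Σ(yᵢ − βxᵢ)²/(2·2) − β²/(2·4) + const.
Setting the derivative to zero: Σxᵢ(yᵢ − βxᵢ)/2 − β/4 = 0, so β = Σxᵢyᵢ / (Σxᵢ² + σ²/τ²).
Σxᵢyᵢ = 6·26 + 4·13 + 2·11 + 3·14 + 3·9 = 299; Σxᵢ² = 74; σ²/τ² = 0.5.
β̂_MAP = 299 / (74 + 0.5) = 299/74.5 ≈ 4.013.

β̂_MAP = 4.013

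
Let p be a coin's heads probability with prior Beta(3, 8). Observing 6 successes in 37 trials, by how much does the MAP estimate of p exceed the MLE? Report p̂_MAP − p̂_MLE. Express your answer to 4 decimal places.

MAP − MLE = 0.0118

Posterior is Beta(9, 39); MAP = (9−1)/(48−2) = 8/46 ≈ 0.17391.
MLE ignores the prior: p̂_MLE = k/n = 6/37 ≈ 0.16216.
Difference = 8/46 − 6/37 = 10/851 ≈ 0.0118.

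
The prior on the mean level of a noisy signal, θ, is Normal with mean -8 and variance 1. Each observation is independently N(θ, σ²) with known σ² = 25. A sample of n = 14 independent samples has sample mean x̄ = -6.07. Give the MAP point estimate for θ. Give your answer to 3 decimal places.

n = 14, x̄ = -6.07.
For a Normal prior and Normal likelihood with known variance, the posterior is Normal; its mode equals its mean, the precision-weighted average.
Prior precision 1/σ₀² = 1/1 = 1; data precision n/σ² = 14/25 = 0.56.
θ̂ = (1·(-8) + 0.56·(-6.07)) / (1 + 0.56) = (-11.3992)/1.56 = -14249/1950 ≈ -7.307.

θ̂_MAP = -7.307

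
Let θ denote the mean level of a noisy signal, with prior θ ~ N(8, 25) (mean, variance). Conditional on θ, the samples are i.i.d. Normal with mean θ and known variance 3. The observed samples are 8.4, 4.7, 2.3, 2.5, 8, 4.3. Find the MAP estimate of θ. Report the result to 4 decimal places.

θ̂_MAP = 5.0915

n = 6; x̄ = (8.4 + 4.7 + 2.3 + 2.5 + 8 + 4.3)/6 = 30.2/6 = 151/30 ≈ 5.0333.
For a Normal prior and Normal likelihood with known variance, the posterior is Normal; its mode equals its mean, the precision-weighted average.
Prior precision 1/σ₀² = 1/25 = 0.04; data precision n/σ² = 6/3 = 2.
θ̂ = (0.04·8 + 2·(151/30)) / (0.04 + 2) = (779/75)/2.04 = 779/153 ≈ 5.0915.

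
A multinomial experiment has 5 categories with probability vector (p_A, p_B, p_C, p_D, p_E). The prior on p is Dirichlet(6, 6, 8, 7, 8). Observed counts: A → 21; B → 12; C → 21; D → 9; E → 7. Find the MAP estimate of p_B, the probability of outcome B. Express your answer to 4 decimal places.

The posterior is Dirichlet(αᵢ + nᵢ) = Dirichlet(27, 18, 29, 16, 15).
For a Dirichlet(a₁,…,a_K) with all aᵢ > 1, the mode has j-th component (aⱼ − 1)/(Σaᵢ − K).
Here Σaᵢ = 105 and K = 5, so p_B = (18 − 1)/(105 − 5) = 17/100 ≈ 0.1700.

MAP estimate of p_B = 0.1700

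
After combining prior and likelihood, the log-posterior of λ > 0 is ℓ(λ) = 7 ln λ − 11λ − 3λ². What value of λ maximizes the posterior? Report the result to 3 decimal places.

ℓ'(λ) = 7/λ − 11 − 6λ. Setting this to zero and multiplying by λ: 6λ² + 11λ − 7 = 0.
λ = (−11 + √(11² + 4·6·7)) / (2·6) = (−11 + √289) / 12 = (−11 + 17)/12 = 1/2.
ℓ''(λ) = −7/λ² − 6 < 0, confirming a maximum.

λ̂_MAP = 0.500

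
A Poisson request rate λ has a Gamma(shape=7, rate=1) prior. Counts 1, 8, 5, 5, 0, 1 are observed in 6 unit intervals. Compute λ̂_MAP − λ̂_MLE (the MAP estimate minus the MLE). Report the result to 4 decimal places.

Σxᵢ = 20. Posterior is Gamma(27, 7); MAP = (27−1)/7 = 26/7 ≈ 3.71429.
MLE = x̄ = 20/6 ≈ 3.33333.
Difference = 26/7 − 20/6 = 8/21 ≈ 0.3810.

MAP − MLE = 0.3810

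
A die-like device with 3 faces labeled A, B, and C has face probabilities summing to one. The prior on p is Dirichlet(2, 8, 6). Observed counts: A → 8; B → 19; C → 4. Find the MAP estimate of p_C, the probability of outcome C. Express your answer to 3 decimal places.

The posterior is Dirichlet(αᵢ + nᵢ) = Dirichlet(10, 27, 10).
For a Dirichlet(a₁,…,a_K) with all aᵢ > 1, the mode has j-th component (aⱼ − 1)/(Σaᵢ − K).
Here Σaᵢ = 47 and K = 3, so p_C = (10 − 1)/(47 − 3) = 9/44 ≈ 0.205.

MAP estimate of p_C = 0.205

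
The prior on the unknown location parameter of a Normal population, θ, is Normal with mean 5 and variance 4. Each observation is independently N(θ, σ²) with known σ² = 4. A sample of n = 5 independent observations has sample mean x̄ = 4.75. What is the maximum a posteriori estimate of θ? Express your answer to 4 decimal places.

n = 5, x̄ = 4.75.
For a Normal prior and Normal likelihood with known variance, the posterior is Normal; its mode equals its mean, the precision-weighted average.
Prior precision 1/σ₀² = 1/4 = 0.25; data precision n/σ² = 5/4 = 1.25.
θ̂ = (0.25·5 + 1.25·4.75) / (0.25 + 1.25) = 7.1875/1.5 = 115/24 ≈ 4.7917.

θ̂_MAP = 4.7917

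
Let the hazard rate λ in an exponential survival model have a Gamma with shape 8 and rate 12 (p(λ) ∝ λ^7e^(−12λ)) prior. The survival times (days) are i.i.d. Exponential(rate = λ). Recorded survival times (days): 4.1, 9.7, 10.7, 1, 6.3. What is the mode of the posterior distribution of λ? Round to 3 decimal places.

The Exponential(rate=λ) likelihood is ∝ λ^n e^(−λΣtᵢ). Here n = 5 and Σtᵢ = 4.1 + 9.7 + 10.7 + 1 + 6.3 = 31.8.
Posterior ∝ λ^7e^(−12λ) · λ^5e^(−31.8λ) = λ^12e^(−43.8λ), i.e. Gamma(13, 43.8).
Mode = (a−1)/b = 12/43.8 ≈ 0.274.

λ̂_MAP = 0.274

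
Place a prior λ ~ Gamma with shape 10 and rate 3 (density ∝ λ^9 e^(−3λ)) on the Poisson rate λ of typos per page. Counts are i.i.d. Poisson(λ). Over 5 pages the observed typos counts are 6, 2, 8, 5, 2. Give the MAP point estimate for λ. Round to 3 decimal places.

Σxᵢ = 6+2+8+5+2 = 23, with n = 5.
Posterior ∝ λ^9e^(−3λ) · λ^23e^(−5λ) = λ^32e^(−8λ), i.e. Gamma(shape=33, rate=8).
The mode of a Gamma(a, b) with a ≥ 1 (shape–rate) is (a−1)/b = 32/8 ≈ 4.000.

λ̂_MAP = 4.000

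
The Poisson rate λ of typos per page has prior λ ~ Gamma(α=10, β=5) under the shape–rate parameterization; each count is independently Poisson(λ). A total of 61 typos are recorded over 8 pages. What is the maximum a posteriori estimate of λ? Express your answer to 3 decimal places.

Σxᵢ = 61, n = 8.
Posterior ∝ λ^9e^(−5λ) · λ^61e^(−8λ) = λ^70e^(−13λ), i.e. Gamma(shape=71, rate=13).
The mode of a Gamma(a, b) with a ≥ 1 (shape–rate) is (a−1)/b = 70/13 ≈ 5.385.

λ̂_MAP = 5.385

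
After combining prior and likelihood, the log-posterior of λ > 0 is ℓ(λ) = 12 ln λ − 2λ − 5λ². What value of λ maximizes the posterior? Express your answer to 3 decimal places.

λ̂_MAP = 1.000

ℓ'(λ) = 12/λ − 2 − 10λ. Setting this to zero and multiplying by λ: 10λ² + 2λ − 12 = 0.
λ = (−2 + √(2² + 4·10·12)) / (2·10) = (−2 + √484) / 20 = (−2 + 22)/20 = 1.
ℓ''(λ) = −12/λ² − 10 < 0, confirming a maximum.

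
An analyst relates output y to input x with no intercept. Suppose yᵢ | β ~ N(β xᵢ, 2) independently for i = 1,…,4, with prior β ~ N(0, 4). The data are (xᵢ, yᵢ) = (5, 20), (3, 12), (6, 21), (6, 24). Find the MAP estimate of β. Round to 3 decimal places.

log p(β | y) = −Σ(yᵢ − βxᵢ)²/(2·2) − β²/(2·4) + const.
Setting the derivative to zero: Σxᵢ(yᵢ − βxᵢ)/2 − β/4 = 0, so β = Σxᵢyᵢ / (Σxᵢ² + σ²/τ²).
Σxᵢyᵢ = 5·20 + 3·12 + 6·21 + 6·24 = 406; Σxᵢ² = 106; σ²/τ² = 0.5.
β̂_MAP = 406 / (106 + 0.5) = 406/106.5 ≈ 3.812.

β̂_MAP = 3.812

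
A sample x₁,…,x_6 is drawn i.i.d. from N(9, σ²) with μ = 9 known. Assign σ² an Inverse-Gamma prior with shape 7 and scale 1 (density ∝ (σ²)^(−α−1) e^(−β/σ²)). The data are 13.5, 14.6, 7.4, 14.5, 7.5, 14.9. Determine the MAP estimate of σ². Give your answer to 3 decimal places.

σ̂²_MAP = 5.613

Sum of squared deviations about the known mean: SS = (13.5−9)² + (14.6−9)² + (7.4−9)² + (14.5−9)² + (7.5−9)² + (14.9−9)² = 121.48.
The Normal likelihood contributes (σ²)^(−n/2) exp(−SS/(2σ²)), so the posterior is Inverse-Gamma(α + n/2, β + SS/2) = Inverse-Gamma(10, 61.74).
The mode of Inverse-Gamma(a, b) is b/(a+1) = 61.74/11 ≈ 5.613.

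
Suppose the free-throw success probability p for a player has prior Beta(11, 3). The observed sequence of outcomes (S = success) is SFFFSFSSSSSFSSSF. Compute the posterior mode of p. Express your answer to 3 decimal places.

p̂_MAP = 0.714

Prior: Beta(11, 3).
Data: 10 successes in 16 trials (from the sequence). The binomial likelihood contributes p^10(1−p)^6, so the posterior is Beta(11+10, 3+6) = Beta(21, 9).
For Beta(a, b) with a, b > 1 the mode is (a−1)/(a+b−2) = 20/28 ≈ 0.714.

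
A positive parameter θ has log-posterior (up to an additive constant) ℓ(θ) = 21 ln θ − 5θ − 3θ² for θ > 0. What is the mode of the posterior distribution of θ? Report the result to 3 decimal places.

θ̂_MAP = 1.500

ℓ'(θ) = 21/θ − 5 − 6θ. Setting this to zero and multiplying by θ: 6θ² + 5θ − 21 = 0.
θ = (−5 + √(5² + 4·6·21)) / (2·6) = (−5 + √529) / 12 = (−5 + 23)/12 = 3/2.
ℓ''(θ) = −21/θ² − 6 < 0, confirming a maximum.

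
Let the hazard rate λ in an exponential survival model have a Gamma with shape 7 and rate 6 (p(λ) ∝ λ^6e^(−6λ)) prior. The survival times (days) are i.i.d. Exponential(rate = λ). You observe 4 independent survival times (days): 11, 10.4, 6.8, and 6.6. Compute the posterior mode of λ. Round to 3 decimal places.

λ̂_MAP = 0.245

The Exponential(rate=λ) likelihood is ∝ λ^n e^(−λΣtᵢ). Here n = 4 and Σtᵢ = 11 + 10.4 + 6.8 + 6.6 = 34.8.
Posterior ∝ λ^6e^(−6λ) · λ^4e^(−34.8λ) = λ^10e^(−40.8λ), i.e. Gamma(11, 40.8).
Mode = (a−1)/b = 10/40.8 ≈ 0.245.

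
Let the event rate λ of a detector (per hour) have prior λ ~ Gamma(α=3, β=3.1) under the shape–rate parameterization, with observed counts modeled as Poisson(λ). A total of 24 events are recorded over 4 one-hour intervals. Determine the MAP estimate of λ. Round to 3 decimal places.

λ̂_MAP = 3.662

Σxᵢ = 24, n = 4.
Posterior ∝ λ^2e^(−3.1λ) · λ^24e^(−4λ) = λ^26e^(−7.1λ), i.e. Gamma(shape=27, rate=7.1).
The mode of a Gamma(a, b) with a ≥ 1 (shape–rate) is (a−1)/b = 26/7.1 ≈ 3.662.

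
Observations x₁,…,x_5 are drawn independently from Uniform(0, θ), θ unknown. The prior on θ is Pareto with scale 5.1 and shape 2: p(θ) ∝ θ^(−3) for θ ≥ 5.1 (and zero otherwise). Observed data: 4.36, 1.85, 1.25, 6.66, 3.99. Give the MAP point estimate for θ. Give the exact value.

The Uniform(0, θ) likelihood is θ^(−n) for θ ≥ max(xᵢ), zero otherwise. Here max(xᵢ) = 6.66.
Posterior ∝ θ^(−3) · θ^(−5) = θ^(−8) on θ ≥ max(5.1, 6.66) = 6.66.
This density is strictly decreasing in θ, so the posterior mode lies at the lower boundary of the support.

θ̂_MAP = 6.66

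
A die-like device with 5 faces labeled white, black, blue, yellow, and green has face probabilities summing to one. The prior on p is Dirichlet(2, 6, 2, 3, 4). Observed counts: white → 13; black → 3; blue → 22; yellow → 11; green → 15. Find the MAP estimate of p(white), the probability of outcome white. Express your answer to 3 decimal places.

MAP estimate of p(white) = 0.184

The posterior is Dirichlet(αᵢ + nᵢ) = Dirichlet(15, 9, 24, 14, 19).
For a Dirichlet(a₁,…,a_K) with all aᵢ > 1, the mode has j-th component (aⱼ − 1)/(Σaᵢ − K).
Here Σaᵢ = 81 and K = 5, so p(white) = (15 − 1)/(81 − 5) = 14/76 ≈ 0.184.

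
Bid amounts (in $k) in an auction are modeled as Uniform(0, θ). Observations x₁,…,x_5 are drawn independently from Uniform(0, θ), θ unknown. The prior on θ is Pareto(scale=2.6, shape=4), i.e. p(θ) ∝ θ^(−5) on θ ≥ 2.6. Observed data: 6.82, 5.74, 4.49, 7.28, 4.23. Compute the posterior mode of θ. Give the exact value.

The Uniform(0, θ) likelihood is θ^(−n) for θ ≥ max(xᵢ), zero otherwise. Here max(xᵢ) = 7.28.
Posterior ∝ θ^(−5) · θ^(−5) = θ^(−10) on θ ≥ max(2.6, 7.28) = 7.28.
This density is strictly decreasing in θ, so the posterior mode lies at the lower boundary of the support.

θ̂_MAP = 7.28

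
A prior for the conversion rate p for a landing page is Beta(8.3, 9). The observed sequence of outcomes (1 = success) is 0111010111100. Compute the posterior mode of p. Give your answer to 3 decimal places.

p̂_MAP = 0.541

Prior: Beta(8.3, 9).
Data: 8 successes in 13 trials (from the sequence). The binomial likelihood contributes p^8(1−p)^5, so the posterior is Beta(8.3+8, 9+5) = Beta(16.3, 14).
For Beta(a, b) with a, b > 1 the mode is (a−1)/(a+b−2) = 15.3/28.3 ≈ 0.541.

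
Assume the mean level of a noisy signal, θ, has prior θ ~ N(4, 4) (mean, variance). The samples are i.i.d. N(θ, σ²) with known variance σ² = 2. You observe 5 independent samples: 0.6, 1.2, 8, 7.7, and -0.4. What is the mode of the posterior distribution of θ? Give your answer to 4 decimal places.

n = 5; x̄ = (0.6 + 1.2 + 8 + 7.7 + (-0.4))/5 = 17.1/5 = 3.42.
For a Normal prior and Normal likelihood with known variance, the posterior is Normal; its mode equals its mean, the precision-weighted average.
Prior precision 1/σ₀² = 1/4 = 0.25; data precision n/σ² = 5/2 = 2.5.
θ̂ = (0.25·4 + 2.5·3.42) / (0.25 + 2.5) = 9.55/2.75 = 191/55 ≈ 3.4727.

θ̂_MAP = 3.4727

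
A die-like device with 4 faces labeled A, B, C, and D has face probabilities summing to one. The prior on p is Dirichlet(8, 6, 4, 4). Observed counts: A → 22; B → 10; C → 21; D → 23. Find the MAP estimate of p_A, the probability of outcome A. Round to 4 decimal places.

The posterior is Dirichlet(αᵢ + nᵢ) = Dirichlet(30, 16, 25, 27).
For a Dirichlet(a₁,…,a_K) with all aᵢ > 1, the mode has j-th component (aⱼ − 1)/(Σaᵢ − K).
Here Σaᵢ = 98 and K = 4, so p_A = (30 − 1)/(98 − 4) = 29/94 ≈ 0.3085.

MAP estimate of p_A = 0.3085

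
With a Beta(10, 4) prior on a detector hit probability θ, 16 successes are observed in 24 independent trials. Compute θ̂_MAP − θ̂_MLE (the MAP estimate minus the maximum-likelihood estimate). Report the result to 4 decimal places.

MAP − MLE = 0.0278

Posterior is Beta(26, 12); MAP = (26−1)/(38−2) = 25/36 ≈ 0.69444.
MLE ignores the prior: θ̂_MLE = k/n = 16/24 ≈ 0.66667.
Difference = 25/36 − 16/24 = 1/36 ≈ 0.0278.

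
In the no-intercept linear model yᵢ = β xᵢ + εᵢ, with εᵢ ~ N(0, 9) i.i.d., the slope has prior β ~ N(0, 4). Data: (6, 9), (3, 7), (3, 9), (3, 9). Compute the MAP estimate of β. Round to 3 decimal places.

log p(β | y) = −Σ(yᵢ − βxᵢ)²/(2·9) − β²/(2·4) + const.
Setting the derivative to zero: Σxᵢ(yᵢ − βxᵢ)/9 − β/4 = 0, so β = Σxᵢyᵢ / (Σxᵢ² + σ²/τ²).
Σxᵢyᵢ = 6·9 + 3·7 + 3·9 + 3·9 = 129; Σxᵢ² = 63; σ²/τ² = 2.25.
β̂_MAP = 129 / (63 + 2.25) = 129/65.25 ≈ 1.977.

β̂_MAP = 1.977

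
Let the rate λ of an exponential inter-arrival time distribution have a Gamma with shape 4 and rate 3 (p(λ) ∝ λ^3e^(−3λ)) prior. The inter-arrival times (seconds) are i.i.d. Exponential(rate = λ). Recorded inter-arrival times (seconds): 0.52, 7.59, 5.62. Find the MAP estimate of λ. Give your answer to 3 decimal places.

λ̂_MAP = 0.359

The Exponential(rate=λ) likelihood is ∝ λ^n e^(−λΣtᵢ). Here n = 3 and Σtᵢ = 0.52 + 7.59 + 5.62 = 13.73.
Posterior ∝ λ^3e^(−3λ) · λ^3e^(−13.73λ) = λ^6e^(−16.73λ), i.e. Gamma(7, 16.73).
Mode = (a−1)/b = 6/16.73 ≈ 0.359.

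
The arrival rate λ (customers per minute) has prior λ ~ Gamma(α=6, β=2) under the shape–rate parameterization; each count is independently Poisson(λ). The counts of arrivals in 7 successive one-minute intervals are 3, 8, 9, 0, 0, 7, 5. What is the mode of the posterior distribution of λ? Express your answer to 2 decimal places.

Σxᵢ = 3+8+9+0+0+7+5 = 32, with n = 7.
Posterior ∝ λ^5e^(−2λ) · λ^32e^(−7λ) = λ^37e^(−9λ), i.e. Gamma(shape=38, rate=9).
The mode of a Gamma(a, b) with a ≥ 1 (shape–rate) is (a−1)/b = 37/9 ≈ 4.11.

λ̂_MAP = 4.11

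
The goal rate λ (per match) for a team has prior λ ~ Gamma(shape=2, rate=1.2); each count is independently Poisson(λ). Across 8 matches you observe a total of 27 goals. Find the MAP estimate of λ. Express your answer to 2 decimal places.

Σxᵢ = 27, n = 8.
Posterior ∝ λe^(−1.2λ) · λ^27e^(−8λ) = λ^28e^(−9.2λ), i.e. Gamma(shape=29, rate=9.2).
The mode of a Gamma(a, b) with a ≥ 1 (shape–rate) is (a−1)/b = 28/9.2 ≈ 3.04.

λ̂_MAP = 3.04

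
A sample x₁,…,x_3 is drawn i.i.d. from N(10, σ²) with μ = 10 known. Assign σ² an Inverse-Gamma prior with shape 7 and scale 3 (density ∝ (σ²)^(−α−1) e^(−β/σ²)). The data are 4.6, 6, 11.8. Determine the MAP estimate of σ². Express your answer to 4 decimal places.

Sum of squared deviations about the known mean: SS = (4.6−10)² + (6−10)² + (11.8−10)² = 48.4.
The Normal likelihood contributes (σ²)^(−n/2) exp(−SS/(2σ²)), so the posterior is Inverse-Gamma(α + n/2, β + SS/2) = Inverse-Gamma(8.5, 27.2).
The mode of Inverse-Gamma(a, b) is b/(a+1) = 27.2/9.5 ≈ 2.8632.

σ̂²_MAP = 2.8632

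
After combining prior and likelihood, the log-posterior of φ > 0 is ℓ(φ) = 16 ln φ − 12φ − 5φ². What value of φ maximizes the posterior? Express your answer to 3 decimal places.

φ̂_MAP = 0.800

ℓ'(φ) = 16/φ − 12 − 10φ. Setting this to zero and multiplying by φ: 10φ² + 12φ − 16 = 0.
φ = (−12 + √(12² + 4·10·16)) / (2·10) = (−12 + √784) / 20 = (−12 + 28)/20 = 4/5.
ℓ''(φ) = −16/φ² − 10 < 0, confirming a maximum.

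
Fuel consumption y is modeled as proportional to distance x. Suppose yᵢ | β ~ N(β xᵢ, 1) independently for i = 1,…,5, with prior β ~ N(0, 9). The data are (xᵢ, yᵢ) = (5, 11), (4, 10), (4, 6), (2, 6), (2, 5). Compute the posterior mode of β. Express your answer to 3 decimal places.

log p(β | y) = −Σ(yᵢ − βxᵢ)²/(2·1) − β²/(2·9) + const.
Setting the derivative to zero: Σxᵢ(yᵢ − βxᵢ)/1 − β/9 = 0, so β = Σxᵢyᵢ / (Σxᵢ² + σ²/τ²).
Σxᵢyᵢ = 5·11 + 4·10 + 4·6 + 2·6 + 2·5 = 141; Σxᵢ² = 65; σ²/τ² = 1/9.
β̂_MAP = 141 / (65 + 1/9) = 141/(586/9) = 1269/586 ≈ 2.166.

β̂_MAP = 2.166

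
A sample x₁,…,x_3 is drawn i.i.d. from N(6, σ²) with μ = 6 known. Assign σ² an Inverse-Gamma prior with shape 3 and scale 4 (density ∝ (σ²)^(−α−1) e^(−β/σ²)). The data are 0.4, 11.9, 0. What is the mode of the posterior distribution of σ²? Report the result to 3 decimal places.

σ̂²_MAP = 10.015

Sum of squared deviations about the known mean: SS = (0.4−6)² + (11.9−6)² + (0−6)² = 102.17.
The Normal likelihood contributes (σ²)^(−n/2) exp(−SS/(2σ²)), so the posterior is Inverse-Gamma(α + n/2, β + SS/2) = Inverse-Gamma(4.5, 55.085).
The mode of Inverse-Gamma(a, b) is b/(a+1) = 55.085/5.5 ≈ 10.015.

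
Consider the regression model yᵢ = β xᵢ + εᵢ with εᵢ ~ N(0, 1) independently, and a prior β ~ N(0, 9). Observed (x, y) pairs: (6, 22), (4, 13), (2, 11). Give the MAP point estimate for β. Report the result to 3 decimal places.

log p(β | y) = −Σ(yᵢ − βxᵢ)²/(2·1) − β²/(2·9) + const.
Setting the derivative to zero: Σxᵢ(yᵢ − βxᵢ)/1 − β/9 = 0, so β = Σxᵢyᵢ / (Σxᵢ² + σ²/τ²).
Σxᵢyᵢ = 6·22 + 4·13 + 2·11 = 206; Σxᵢ² = 56; σ²/τ² = 1/9.
β̂_MAP = 206 / (56 + 1/9) = 206/(505/9) = 1854/505 ≈ 3.671.

β̂_MAP = 3.671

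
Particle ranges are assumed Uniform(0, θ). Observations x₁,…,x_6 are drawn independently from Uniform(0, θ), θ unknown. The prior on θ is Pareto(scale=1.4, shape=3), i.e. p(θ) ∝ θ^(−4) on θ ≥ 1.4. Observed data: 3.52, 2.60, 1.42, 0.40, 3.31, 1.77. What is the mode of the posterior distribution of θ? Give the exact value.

The Uniform(0, θ) likelihood is θ^(−n) for θ ≥ max(xᵢ), zero otherwise. Here max(xᵢ) = 3.52.
Posterior ∝ θ^(−4) · θ^(−6) = θ^(−10) on θ ≥ max(1.4, 3.52) = 3.52.
This density is strictly decreasing in θ, so the posterior mode lies at the lower boundary of the support.

θ̂_MAP = 3.52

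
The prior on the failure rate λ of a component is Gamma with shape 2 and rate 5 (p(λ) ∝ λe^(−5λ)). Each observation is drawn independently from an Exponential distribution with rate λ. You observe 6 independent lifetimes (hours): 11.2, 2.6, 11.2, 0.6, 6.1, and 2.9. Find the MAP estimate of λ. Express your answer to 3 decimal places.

The Exponential(rate=λ) likelihood is ∝ λ^n e^(−λΣtᵢ). Here n = 6 and Σtᵢ = 11.2 + 2.6 + 11.2 + 0.6 + 6.1 + 2.9 = 34.6.
Posterior ∝ λe^(−5λ) · λ^6e^(−34.6λ) = λ^7e^(−39.6λ), i.e. Gamma(8, 39.6).
Mode = (a−1)/b = 7/39.6 ≈ 0.177.

λ̂_MAP = 0.177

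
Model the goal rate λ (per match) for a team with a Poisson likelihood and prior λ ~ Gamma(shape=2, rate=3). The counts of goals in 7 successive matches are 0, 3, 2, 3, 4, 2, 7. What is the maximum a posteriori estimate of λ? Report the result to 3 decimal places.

Σxᵢ = 0+3+2+3+4+2+7 = 21, with n = 7.
Posterior ∝ λe^(−3λ) · λ^21e^(−7λ) = λ^22e^(−10λ), i.e. Gamma(shape=23, rate=10).
The mode of a Gamma(a, b) with a ≥ 1 (shape–rate) is (a−1)/b = 22/10 ≈ 2.200.

λ̂_MAP = 2.200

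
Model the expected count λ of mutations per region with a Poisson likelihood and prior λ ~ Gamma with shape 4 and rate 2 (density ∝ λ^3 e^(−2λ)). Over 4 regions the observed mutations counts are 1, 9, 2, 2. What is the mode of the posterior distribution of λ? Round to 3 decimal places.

Σxᵢ = 1+9+2+2 = 14, with n = 4.
Posterior ∝ λ^3e^(−2λ) · λ^14e^(−4λ) = λ^17e^(−6λ), i.e. Gamma(shape=18, rate=6).
The mode of a Gamma(a, b) with a ≥ 1 (shape–rate) is (a−1)/b = 17/6 ≈ 2.833.

λ̂_MAP = 2.833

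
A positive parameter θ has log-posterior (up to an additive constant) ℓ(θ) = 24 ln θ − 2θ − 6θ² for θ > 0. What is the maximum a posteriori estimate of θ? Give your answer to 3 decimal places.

θ̂_MAP = 1.333

ℓ'(θ) = 24/θ − 2 − 12θ. Setting this to zero and multiplying by θ: 12θ² + 2θ − 24 = 0.
θ = (−2 + √(2² + 4·12·24)) / (2·12) = (−2 + √1156) / 24 = (−2 + 34)/24 = 4/3.
ℓ''(θ) = −24/θ² − 12 < 0, confirming a maximum.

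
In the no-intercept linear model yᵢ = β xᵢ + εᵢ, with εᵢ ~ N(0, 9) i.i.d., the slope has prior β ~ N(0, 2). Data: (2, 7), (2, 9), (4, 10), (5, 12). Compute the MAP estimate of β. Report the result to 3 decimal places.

log p(β | y) = −Σ(yᵢ − βxᵢ)²/(2·9) − β²/(2·2) + const.
Setting the derivative to zero: Σxᵢ(yᵢ − βxᵢ)/9 − β/2 = 0, so β = Σxᵢyᵢ / (Σxᵢ² + σ²/τ²).
Σxᵢyᵢ = 2·7 + 2·9 + 4·10 + 5·12 = 132; Σxᵢ² = 49; σ²/τ² = 4.5.
β̂_MAP = 132 / (49 + 4.5) = 132/53.5 ≈ 2.467.

β̂_MAP = 2.467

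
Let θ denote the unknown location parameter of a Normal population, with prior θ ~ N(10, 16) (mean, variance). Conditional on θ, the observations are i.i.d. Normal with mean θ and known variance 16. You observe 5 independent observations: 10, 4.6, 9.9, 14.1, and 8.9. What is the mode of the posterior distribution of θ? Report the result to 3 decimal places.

θ̂_MAP = 9.583

n = 5; x̄ = (10 + 4.6 + 9.9 + 14.1 + 8.9)/5 = 47.5/5 = 9.5.
For a Normal prior and Normal likelihood with known variance, the posterior is Normal; its mode equals its mean, the precision-weighted average.
Prior precision 1/σ₀² = 1/16 = 0.0625; data precision n/σ² = 5/16 = 0.3125.
θ̂ = (0.0625·10 + 0.3125·9.5) / (0.0625 + 0.3125) = 3.59375/0.375 = 115/12 ≈ 9.583.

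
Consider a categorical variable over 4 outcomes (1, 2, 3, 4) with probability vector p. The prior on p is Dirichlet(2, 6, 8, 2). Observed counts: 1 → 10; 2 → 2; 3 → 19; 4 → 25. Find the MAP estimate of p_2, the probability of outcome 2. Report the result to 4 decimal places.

MAP estimate: 0.1000

The posterior is Dirichlet(αᵢ + nᵢ) = Dirichlet(12, 8, 27, 27).
For a Dirichlet(a₁,…,a_K) with all aᵢ > 1, the mode has j-th component (aⱼ − 1)/(Σaᵢ − K).
Here Σaᵢ = 74 and K = 4, so p_2 = (8 − 1)/(74 − 4) = 7/70 ≈ 0.1000.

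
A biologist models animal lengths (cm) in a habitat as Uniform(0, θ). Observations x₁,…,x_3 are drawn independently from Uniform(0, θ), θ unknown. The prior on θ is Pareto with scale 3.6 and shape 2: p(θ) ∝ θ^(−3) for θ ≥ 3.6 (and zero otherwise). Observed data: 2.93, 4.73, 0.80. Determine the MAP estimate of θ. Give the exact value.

θ̂_MAP = 4.73

The Uniform(0, θ) likelihood is θ^(−n) for θ ≥ max(xᵢ), zero otherwise. Here max(xᵢ) = 4.73.
Posterior ∝ θ^(−3) · θ^(−3) = θ^(−6) on θ ≥ max(3.6, 4.73) = 4.73.
This density is strictly decreasing in θ, so the posterior mode lies at the lower boundary of the support.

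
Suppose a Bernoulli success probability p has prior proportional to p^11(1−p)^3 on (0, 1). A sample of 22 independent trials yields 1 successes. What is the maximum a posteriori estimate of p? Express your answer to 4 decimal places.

p̂_MAP = 0.3333

The prior density ∝ p^11(1−p)^3 is the kernel of Beta(12, 4).
Data: 1 success in 22 trials. The binomial likelihood contributes p(1−p)^21, so the posterior is Beta(12+1, 4+21) = Beta(13, 25).
For Beta(a, b) with a, b > 1 the mode is (a−1)/(a+b−2) = 12/36 ≈ 0.3333.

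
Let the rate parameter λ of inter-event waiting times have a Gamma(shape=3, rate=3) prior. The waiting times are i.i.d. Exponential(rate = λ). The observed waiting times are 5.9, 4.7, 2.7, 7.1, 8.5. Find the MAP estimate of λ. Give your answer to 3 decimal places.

The Exponential(rate=λ) likelihood is ∝ λ^n e^(−λΣtᵢ). Here n = 5 and Σtᵢ = 5.9 + 4.7 + 2.7 + 7.1 + 8.5 = 28.9.
Posterior ∝ λ^2e^(−3λ) · λ^5e^(−28.9λ) = λ^7e^(−31.9λ), i.e. Gamma(8, 31.9).
Mode = (a−1)/b = 7/31.9 ≈ 0.219.

λ̂_MAP = 0.219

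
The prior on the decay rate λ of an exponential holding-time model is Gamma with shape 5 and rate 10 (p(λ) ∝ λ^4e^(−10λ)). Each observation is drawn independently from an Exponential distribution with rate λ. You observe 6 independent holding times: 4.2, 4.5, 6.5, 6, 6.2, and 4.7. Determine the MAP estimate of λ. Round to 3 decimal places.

λ̂_MAP = 0.238

The Exponential(rate=λ) likelihood is ∝ λ^n e^(−λΣtᵢ). Here n = 6 and Σtᵢ = 4.2 + 4.5 + 6.5 + 6 + 6.2 + 4.7 = 32.1.
Posterior ∝ λ^4e^(−10λ) · λ^6e^(−32.1λ) = λ^10e^(−42.1λ), i.e. Gamma(11, 42.1).
Mode = (a−1)/b = 10/42.1 ≈ 0.238.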